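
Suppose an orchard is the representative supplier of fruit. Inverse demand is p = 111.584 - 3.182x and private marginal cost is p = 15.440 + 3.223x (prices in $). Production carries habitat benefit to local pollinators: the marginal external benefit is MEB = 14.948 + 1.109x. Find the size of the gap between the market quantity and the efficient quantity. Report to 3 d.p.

Market equilibrium (private): 15.440 + 3.223x = 111.584 - 3.182x → x_m = 15.0108.
Social marginal cost = private MC − MEB = 0.492 + 2.114x.
Set SMC = demand: 0.492 + 2.114x = 111.584 - 3.182x → x* = 20.9766.
Gap = |15.0108 − 20.9766| = 5.9658.

5.966 units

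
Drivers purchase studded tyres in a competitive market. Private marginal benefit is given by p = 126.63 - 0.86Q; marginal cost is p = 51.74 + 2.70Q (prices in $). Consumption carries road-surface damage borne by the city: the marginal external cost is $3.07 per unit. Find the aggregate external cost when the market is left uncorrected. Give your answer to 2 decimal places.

$64.58

Market equilibrium (private): 51.74 + 2.70Q = 126.63 - 0.86Q → Q_m = 21.0365.
Total external cost = MEC × Q_m = 3.07 × 21.0365 = 64.5821.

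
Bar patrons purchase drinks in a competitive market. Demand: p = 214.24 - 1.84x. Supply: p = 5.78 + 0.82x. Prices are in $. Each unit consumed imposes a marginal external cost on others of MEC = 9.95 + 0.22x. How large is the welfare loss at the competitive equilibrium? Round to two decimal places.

DWL = $128.36

Market equilibrium (private): 5.78 + 0.82x = 214.24 - 1.84x → x_m = 78.3684.
Social marginal benefit = demand − MEC = 204.29 - 2.06x.
Set SMB = MC: 204.29 - 2.06x = 5.78 + 0.82x → x* = 68.9271.
The loss is the area between SMB and MC from x* to x_m; with linear curves that's a triangle of height MEC(x_m).
DWL = ½ × 9.4413 × 27.1911 = 128.3597.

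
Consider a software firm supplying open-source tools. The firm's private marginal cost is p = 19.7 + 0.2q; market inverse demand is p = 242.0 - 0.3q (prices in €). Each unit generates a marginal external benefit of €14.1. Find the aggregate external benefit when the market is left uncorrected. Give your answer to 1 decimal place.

€6268.9

Market equilibrium (private): 19.7 + 0.2q = 242.0 - 0.3q → q_m = 444.6000.
Total external benefit = MEB × q_m = 14.1 × 444.6000 = 6268.8600.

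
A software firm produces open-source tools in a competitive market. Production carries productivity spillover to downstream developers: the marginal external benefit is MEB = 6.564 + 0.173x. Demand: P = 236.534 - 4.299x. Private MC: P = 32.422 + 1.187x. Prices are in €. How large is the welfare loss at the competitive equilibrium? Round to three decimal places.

Market equilibrium (private): 32.422 + 1.187x = 236.534 - 4.299x → x_m = 37.2060.
Social marginal cost = private MC − MEB = 25.858 + 1.014x.
Set SMC = demand: 25.858 + 1.014x = 236.534 - 4.299x → x* = 39.6529.
Between x* and x_m the wedge demand − SMC runs linearly from 0 to MEB(x_m), so the loss is a triangle.
DWL = ½ × 2.4469 × 13.0006 = 15.9056.

DWL = €15.906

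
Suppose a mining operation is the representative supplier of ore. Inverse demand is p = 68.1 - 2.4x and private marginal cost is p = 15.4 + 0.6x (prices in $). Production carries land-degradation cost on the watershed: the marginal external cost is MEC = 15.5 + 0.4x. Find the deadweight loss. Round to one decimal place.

DWL = $74.6

Market equilibrium (private): 15.4 + 0.6x = 68.1 - 2.4x → x_m = 17.5667.
Social marginal cost = private MC + MEC = 30.9 + x.
Set SMC = demand: 30.9 + x = 68.1 - 2.4x → x* = 10.9412.
The loss is the area between SMC and demand from x* to x_m; with linear curves that's a triangle of height MEC(x_m).
DWL = ½ × 6.6255 × 22.5267 = 74.6253.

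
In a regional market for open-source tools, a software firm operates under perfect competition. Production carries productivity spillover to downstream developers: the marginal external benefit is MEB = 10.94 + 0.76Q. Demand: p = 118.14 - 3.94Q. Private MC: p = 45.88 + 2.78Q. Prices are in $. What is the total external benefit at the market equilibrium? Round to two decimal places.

$161.58

Market equilibrium (private): 45.88 + 2.78Q = 118.14 - 3.94Q → Q_m = 10.7530.
Total external benefit = ∫₀^{Q_m} (10.94 + 0.76Q) dQ = 10.94×10.7530 + ½×0.76×10.7530² = 161.5761.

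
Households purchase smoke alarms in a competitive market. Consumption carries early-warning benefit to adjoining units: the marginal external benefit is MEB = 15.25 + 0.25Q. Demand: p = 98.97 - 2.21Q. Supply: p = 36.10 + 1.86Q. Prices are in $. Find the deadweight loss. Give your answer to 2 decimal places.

DWL = $47.81

Market equilibrium (private): 36.10 + 1.86Q = 98.97 - 2.21Q → Q_m = 15.4472.
Social marginal benefit = demand + MEB = 114.22 - 1.96Q.
Set SMB = MC: 114.22 - 1.96Q = 36.10 + 1.86Q → Q* = 20.4503.
The welfare-loss triangle has base |Q_m − Q*| and height MEB(Q_m) (the vertical gap between SMB and MC is zero at Q* and MEB at Q_m).
DWL = ½ × 5.0031 × 19.1118 = 47.8091.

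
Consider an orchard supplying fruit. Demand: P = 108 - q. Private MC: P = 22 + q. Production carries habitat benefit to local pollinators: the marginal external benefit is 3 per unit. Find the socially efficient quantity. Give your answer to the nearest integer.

q* = 45

Social marginal cost = private MC − MEB = 19 + q.
Set SMC = demand: 19 + q = 108 - q → q* = 44.5000.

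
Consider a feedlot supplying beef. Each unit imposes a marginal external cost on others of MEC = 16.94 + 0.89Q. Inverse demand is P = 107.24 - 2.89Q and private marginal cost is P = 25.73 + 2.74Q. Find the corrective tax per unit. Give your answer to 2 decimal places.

tax = 25.75 per unit

Social marginal cost = private MC + MEC = 42.67 + 3.63Q.
Set SMC = demand: 42.67 + 3.63Q = 107.24 - 2.89Q → Q* = 9.9034.
The Pigouvian tax equals MEC at Q*: 16.94 + 0.89×9.9034 = 25.7540.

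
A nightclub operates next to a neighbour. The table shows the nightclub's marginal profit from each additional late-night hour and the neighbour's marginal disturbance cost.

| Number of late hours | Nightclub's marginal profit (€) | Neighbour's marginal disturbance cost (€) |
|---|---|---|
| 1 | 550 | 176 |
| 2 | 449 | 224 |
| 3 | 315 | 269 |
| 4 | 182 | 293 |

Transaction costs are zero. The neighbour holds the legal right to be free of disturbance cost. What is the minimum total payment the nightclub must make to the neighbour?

Efficient level: marginal profit ≥ marginal disturbance cost through level 3, so k* = 3.
With the neighbour holding the right, the nightclub must at least compensate total damage at k*: 176 + 224 + 269 = 669.

€669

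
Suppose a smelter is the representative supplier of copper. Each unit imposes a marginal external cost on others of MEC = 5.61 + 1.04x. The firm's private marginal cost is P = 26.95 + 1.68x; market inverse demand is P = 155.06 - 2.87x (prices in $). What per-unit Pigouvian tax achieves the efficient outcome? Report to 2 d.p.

tax = $28.40 per unit

Social marginal cost = private MC + MEC = 32.56 + 2.72x.
Set SMC = demand: 32.56 + 2.72x = 155.06 - 2.87x → x* = 21.9141.
The Pigouvian tax equals MEC at x*: 5.61 + 1.04×21.9141 = 28.4007.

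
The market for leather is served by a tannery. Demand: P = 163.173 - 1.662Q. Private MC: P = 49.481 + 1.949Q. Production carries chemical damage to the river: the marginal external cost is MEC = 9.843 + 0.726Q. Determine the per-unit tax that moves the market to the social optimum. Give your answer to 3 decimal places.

Social marginal cost = private MC + MEC = 59.324 + 2.675Q.
Set SMC = demand: 59.324 + 2.675Q = 163.173 - 1.662Q → Q* = 23.9449.
The Pigouvian tax equals MEC at Q*: 9.843 + 0.726×23.9449 = 27.2270.

tax = 27.227 per unit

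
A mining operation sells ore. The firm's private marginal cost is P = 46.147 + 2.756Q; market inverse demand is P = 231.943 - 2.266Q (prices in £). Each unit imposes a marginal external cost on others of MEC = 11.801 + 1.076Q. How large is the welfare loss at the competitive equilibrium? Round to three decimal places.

Market equilibrium (private): 46.147 + 2.756Q = 231.943 - 2.266Q → Q_m = 36.9964.
Social marginal cost = private MC + MEC = 57.948 + 3.832Q.
Set SMC = demand: 57.948 + 3.832Q = 231.943 - 2.266Q → Q* = 28.5331.
The welfare-loss triangle has base |Q_m − Q*| and height MEC(Q_m) (the vertical gap between SMC and demand is zero at Q* and MEC at Q_m).
DWL = ½ × 8.4633 × 51.6091 = 218.3916.

DWL = £218.392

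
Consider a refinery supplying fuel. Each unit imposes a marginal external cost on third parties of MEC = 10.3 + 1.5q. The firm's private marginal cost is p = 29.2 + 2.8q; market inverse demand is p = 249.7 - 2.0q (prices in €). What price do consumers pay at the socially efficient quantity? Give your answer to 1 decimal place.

P = €183.0

Social marginal cost = private MC + MEC = 39.5 + 4.3q.
Set SMC = demand: 39.5 + 4.3q = 249.7 - 2.0q → q* = 33.3651.
Consumer price on the demand curve at q*: 249.7 − 2.0×33.3651 = 182.9698.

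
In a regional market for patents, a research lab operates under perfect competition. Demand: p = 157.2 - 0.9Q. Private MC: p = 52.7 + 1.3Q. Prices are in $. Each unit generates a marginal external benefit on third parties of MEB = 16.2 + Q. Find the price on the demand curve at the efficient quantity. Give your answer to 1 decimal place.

P = $66.7

Social marginal cost = private MC − MEB = 36.5 + 0.3Q.
Set SMC = demand: 36.5 + 0.3Q = 157.2 - 0.9Q → Q* = 100.5833.
Consumer price on the demand curve at Q*: 157.2 − 0.9×100.5833 = 66.6750.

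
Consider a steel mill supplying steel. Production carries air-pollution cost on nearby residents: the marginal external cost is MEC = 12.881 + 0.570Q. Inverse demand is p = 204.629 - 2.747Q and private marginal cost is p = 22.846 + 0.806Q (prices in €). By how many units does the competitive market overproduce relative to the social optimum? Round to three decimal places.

10.197 units

Market equilibrium (private): 22.846 + 0.806Q = 204.629 - 2.747Q → Q_m = 51.1632.
Social marginal cost = private MC + MEC = 35.727 + 1.376Q.
Set SMC = demand: 35.727 + 1.376Q = 204.629 - 2.747Q → Q* = 40.9658.
Gap = |51.1632 − 40.9658| = 10.1974.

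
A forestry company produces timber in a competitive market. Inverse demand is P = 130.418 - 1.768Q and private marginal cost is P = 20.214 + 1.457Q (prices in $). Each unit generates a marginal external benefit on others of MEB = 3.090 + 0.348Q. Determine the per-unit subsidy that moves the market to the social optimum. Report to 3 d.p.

Social marginal cost = private MC − MEB = 17.124 + 1.109Q.
Set SMC = demand: 17.124 + 1.109Q = 130.418 - 1.768Q → Q* = 39.3792.
The Pigouvian subsidy equals MEB at Q*: 3.090 + 0.348×39.3792 = 16.7940.

subsidy = $16.794 per unit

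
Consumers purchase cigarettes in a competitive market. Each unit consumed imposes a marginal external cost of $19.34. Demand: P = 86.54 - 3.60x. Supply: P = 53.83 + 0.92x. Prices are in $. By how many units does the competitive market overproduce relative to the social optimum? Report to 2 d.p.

4.28 units

Market equilibrium (private): 53.83 + 0.92x = 86.54 - 3.60x → x_m = 7.2367.
Social marginal benefit = demand − MEC = 67.20 - 3.60x.
Set SMB = MC: 67.20 - 3.60x = 53.83 + 0.92x → x* = 2.9580.
Gap = |7.2367 − 2.9580| = 4.2787.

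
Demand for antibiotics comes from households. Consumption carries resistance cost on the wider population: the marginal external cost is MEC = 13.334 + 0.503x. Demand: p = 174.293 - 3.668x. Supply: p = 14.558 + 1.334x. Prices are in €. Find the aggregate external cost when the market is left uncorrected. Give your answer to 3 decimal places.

Market equilibrium (private): 14.558 + 1.334x = 174.293 - 3.668x → x_m = 31.9342.
Total external cost = ∫₀^{x_m} (13.334 + 0.503x) dx = 13.334×31.9342 + ½×0.503×31.9342² = 682.2886.

€682.289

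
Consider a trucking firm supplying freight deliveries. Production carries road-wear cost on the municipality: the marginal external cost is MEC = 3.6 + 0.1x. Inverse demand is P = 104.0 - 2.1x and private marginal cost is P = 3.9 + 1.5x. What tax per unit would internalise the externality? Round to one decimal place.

tax = 6.2 per unit

Social marginal cost = private MC + MEC = 7.5 + 1.6x.
Set SMC = demand: 7.5 + 1.6x = 104.0 - 2.1x → x* = 26.0811.
The Pigouvian tax equals MEC at x*: 3.6 + 0.1×26.0811 = 6.2081.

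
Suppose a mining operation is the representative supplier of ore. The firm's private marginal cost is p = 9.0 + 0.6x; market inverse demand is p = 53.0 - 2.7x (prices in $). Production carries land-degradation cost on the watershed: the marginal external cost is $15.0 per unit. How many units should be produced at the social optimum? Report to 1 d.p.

x* = 8.8

Social marginal cost = private MC + MEC = 24.0 + 0.6x.
Set SMC = demand: 24.0 + 0.6x = 53.0 - 2.7x → x* = 8.7879.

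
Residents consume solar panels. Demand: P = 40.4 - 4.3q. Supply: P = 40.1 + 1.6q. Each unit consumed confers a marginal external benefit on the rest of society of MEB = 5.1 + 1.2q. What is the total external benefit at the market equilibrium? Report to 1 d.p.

0.3

Market equilibrium (private): 40.1 + 1.6q = 40.4 - 4.3q → q_m = 0.0508.
Total external benefit = ∫₀^{q_m} (5.1 + 1.2q) dq = 5.1×0.0508 + ½×1.2×0.0508² = 0.2606.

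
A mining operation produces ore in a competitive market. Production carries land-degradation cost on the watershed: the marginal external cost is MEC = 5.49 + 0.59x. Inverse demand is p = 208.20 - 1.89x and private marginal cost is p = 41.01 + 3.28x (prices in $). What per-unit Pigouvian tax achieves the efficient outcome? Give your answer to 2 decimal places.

Social marginal cost = private MC + MEC = 46.50 + 3.87x.
Set SMC = demand: 46.50 + 3.87x = 208.20 - 1.89x → x* = 28.0729.
The Pigouvian tax equals MEC at x*: 5.49 + 0.59×28.0729 = 22.0530.

tax = $22.05 per unit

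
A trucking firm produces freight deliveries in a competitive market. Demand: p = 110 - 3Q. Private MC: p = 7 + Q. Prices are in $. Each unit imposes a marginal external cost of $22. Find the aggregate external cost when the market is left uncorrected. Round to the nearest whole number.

$567

Market equilibrium (private): 7 + Q = 110 - 3Q → Q_m = 25.7500.
Total external cost = MEC × Q_m = 22 × 25.7500 = 566.5000.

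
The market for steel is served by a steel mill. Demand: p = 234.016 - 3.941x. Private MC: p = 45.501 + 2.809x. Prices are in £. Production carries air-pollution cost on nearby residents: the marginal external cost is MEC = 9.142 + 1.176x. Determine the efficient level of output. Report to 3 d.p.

x* = 22.631

Social marginal cost = private MC + MEC = 54.643 + 3.985x.
Set SMC = demand: 54.643 + 3.985x = 234.016 - 3.941x → x* = 22.6310.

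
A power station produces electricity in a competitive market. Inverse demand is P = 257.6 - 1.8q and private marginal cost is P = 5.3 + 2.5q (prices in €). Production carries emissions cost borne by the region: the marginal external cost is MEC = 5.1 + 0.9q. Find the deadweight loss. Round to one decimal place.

Market equilibrium (private): 5.3 + 2.5q = 257.6 - 1.8q → q_m = 58.6744.
Social marginal cost = private MC + MEC = 10.4 + 3.4q.
Set SMC = demand: 10.4 + 3.4q = 257.6 - 1.8q → q* = 47.5385.
The loss is the area between SMC and demand from q* to q_m; with linear curves that's a triangle of height MEC(q_m).
DWL = ½ × 11.1359 × 57.9070 = 322.4233.

DWL = €322.4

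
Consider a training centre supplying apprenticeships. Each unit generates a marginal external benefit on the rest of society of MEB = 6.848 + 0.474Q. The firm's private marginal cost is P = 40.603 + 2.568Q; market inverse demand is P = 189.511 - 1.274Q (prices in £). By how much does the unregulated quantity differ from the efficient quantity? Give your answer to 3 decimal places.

Market equilibrium (private): 40.603 + 2.568Q = 189.511 - 1.274Q → Q_m = 38.7579.
Social marginal cost = private MC − MEB = 33.755 + 2.094Q.
Set SMC = demand: 33.755 + 2.094Q = 189.511 - 1.274Q → Q* = 46.2458.
Gap = |38.7579 − 46.2458| = 7.4879.

7.488 units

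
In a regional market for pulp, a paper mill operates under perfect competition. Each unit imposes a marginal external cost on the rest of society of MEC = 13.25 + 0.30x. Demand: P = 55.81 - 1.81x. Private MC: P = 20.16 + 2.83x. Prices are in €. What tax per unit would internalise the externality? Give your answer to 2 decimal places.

Social marginal cost = private MC + MEC = 33.41 + 3.13x.
Set SMC = demand: 33.41 + 3.13x = 55.81 - 1.81x → x* = 4.5344.
The Pigouvian tax equals MEC at x*: 13.25 + 0.30×4.5344 = 14.6103.

tax = €14.61 per unit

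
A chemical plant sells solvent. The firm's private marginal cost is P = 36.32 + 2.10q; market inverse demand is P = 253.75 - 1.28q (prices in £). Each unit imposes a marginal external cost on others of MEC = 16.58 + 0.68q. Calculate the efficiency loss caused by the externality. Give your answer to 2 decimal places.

DWL = £448.14

Market equilibrium (private): 36.32 + 2.10q = 253.75 - 1.28q → q_m = 64.3284.
Social marginal cost = private MC + MEC = 52.90 + 2.78q.
Set SMC = demand: 52.90 + 2.78q = 253.75 - 1.28q → q* = 49.4704.
Between q* and q_m the wedge SMC − demand runs linearly from 0 to MEC(q_m), so the loss is a triangle.
DWL = ½ × 14.8580 × 60.3233 = 448.1418.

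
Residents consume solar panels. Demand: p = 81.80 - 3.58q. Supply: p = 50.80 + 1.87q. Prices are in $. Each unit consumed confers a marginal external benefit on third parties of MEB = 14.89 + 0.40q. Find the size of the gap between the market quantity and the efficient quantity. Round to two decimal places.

3.40 units

Market equilibrium (private): 50.80 + 1.87q = 81.80 - 3.58q → q_m = 5.6881.
Social marginal benefit = demand + MEB = 96.69 - 3.18q.
Set SMB = MC: 96.69 - 3.18q = 50.80 + 1.87q → q* = 9.0871.
Gap = |5.6881 − 9.0871| = 3.3990.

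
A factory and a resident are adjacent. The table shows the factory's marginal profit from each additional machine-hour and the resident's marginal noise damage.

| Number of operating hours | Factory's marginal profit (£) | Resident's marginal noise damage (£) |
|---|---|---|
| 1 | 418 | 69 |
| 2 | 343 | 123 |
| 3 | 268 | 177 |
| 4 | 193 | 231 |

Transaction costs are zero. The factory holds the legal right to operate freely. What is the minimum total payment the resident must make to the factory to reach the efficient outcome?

Left alone the factory would choose level 4 (marginal profit stays positive).
Efficient level: k* = 3 (marginal profit ≥ marginal noise damage through 3).
The resident must at least cover the factory's forgone profit from cutting 4→3: 193 = 193.

£193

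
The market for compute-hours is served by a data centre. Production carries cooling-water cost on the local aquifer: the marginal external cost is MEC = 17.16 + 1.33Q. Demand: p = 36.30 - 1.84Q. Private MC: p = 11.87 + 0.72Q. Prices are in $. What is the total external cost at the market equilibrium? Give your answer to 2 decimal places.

$224.32

Market equilibrium (private): 11.87 + 0.72Q = 36.30 - 1.84Q → Q_m = 9.5430.
Total external cost = ∫₀^{Q_m} (17.16 + 1.33Q) dQ = 17.16×9.5430 + ½×1.33×9.5430² = 224.3187.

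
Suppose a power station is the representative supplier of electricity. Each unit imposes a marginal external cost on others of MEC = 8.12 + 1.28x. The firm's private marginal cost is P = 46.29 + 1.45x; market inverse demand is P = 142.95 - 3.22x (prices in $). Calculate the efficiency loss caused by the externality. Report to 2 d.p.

DWL = $100.68

Market equilibrium (private): 46.29 + 1.45x = 142.95 - 3.22x → x_m = 20.6981.
Social marginal cost = private MC + MEC = 54.41 + 2.73x.
Set SMC = demand: 54.41 + 2.73x = 142.95 - 3.22x → x* = 14.8807.
Between x* and x_m the wedge SMC − demand runs linearly from 0 to MEC(x_m), so the loss is a triangle.
DWL = ½ × 5.8174 × 34.6135 = 100.6803.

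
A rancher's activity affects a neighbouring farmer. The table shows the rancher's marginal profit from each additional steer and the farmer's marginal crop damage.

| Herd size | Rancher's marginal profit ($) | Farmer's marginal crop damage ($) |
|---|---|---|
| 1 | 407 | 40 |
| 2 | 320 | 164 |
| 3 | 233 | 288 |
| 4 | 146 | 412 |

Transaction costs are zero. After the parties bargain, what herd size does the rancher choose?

2

Bargaining reaches the level where marginal profit last exceeds marginal crop damage.
That holds through level 2 (320 ≥ 164) but not at 3 (233 < 288).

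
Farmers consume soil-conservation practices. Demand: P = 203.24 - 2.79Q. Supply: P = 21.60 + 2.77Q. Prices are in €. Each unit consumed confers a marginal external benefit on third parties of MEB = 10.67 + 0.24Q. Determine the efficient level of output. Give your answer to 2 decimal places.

Social marginal benefit = demand + MEB = 213.91 - 2.55Q.
Set SMB = MC: 213.91 - 2.55Q = 21.60 + 2.77Q → Q* = 36.1485.

Q* = 36.15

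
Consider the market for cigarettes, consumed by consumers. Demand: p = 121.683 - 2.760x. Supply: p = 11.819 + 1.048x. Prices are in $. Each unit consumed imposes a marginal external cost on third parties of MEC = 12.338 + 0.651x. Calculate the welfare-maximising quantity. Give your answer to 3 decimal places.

x* = 21.872

Social marginal benefit = demand − MEC = 109.345 - 3.411x.
Set SMB = MC: 109.345 - 3.411x = 11.819 + 1.048x → x* = 21.8717.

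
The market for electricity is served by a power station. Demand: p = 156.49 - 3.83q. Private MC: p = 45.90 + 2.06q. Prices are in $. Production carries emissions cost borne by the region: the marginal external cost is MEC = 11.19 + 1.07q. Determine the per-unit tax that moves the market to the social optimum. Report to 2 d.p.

Social marginal cost = private MC + MEC = 57.09 + 3.13q.
Set SMC = demand: 57.09 + 3.13q = 156.49 - 3.83q → q* = 14.2816.
The Pigouvian tax equals MEC at q*: 11.19 + 1.07×14.2816 = 26.4713.

tax = $26.47 per unit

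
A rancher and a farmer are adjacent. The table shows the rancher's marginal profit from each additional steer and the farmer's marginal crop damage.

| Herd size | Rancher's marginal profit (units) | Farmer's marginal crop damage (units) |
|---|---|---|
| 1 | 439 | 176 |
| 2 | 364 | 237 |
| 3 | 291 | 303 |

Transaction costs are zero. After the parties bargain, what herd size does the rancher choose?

2

Bargaining reaches the level where marginal profit last exceeds marginal crop damage.
That holds through level 2 (364 ≥ 237) but not at 3 (291 < 303).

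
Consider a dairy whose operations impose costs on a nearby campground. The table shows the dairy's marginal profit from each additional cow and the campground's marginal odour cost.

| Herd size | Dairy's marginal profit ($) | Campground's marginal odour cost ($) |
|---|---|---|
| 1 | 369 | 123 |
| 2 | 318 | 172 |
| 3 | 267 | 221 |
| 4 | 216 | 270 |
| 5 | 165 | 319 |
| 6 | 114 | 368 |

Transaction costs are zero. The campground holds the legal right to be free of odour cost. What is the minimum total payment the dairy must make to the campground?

Efficient level: marginal profit ≥ marginal odour cost through level 3, so k* = 3.
With the campground holding the right, the dairy must at least compensate total damage at k*: 123 + 172 + 221 = 516.

$516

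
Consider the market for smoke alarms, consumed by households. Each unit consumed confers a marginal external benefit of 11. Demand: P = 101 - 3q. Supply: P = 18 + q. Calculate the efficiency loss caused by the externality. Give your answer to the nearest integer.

DWL = 15

Market equilibrium (private): 18 + q = 101 - 3q → q_m = 20.7500.
Social marginal benefit = demand + MEB = 112 - 3q.
Set SMB = MC: 112 - 3q = 18 + q → q* = 23.5000.
Height of the DWL triangle at q_m is SMB(q_m) − MC(q_m) = MEB(q_m) = 11.0000.
DWL = ½ × 2.7500 × 11.0000 = 15.1250.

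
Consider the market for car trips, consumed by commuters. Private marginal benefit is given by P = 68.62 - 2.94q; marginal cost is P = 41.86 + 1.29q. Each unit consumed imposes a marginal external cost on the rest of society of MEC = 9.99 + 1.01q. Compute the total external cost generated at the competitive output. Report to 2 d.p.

83.41

Market equilibrium (private): 41.86 + 1.29q = 68.62 - 2.94q → q_m = 6.3262.
Total external cost = ∫₀^{q_m} (9.99 + 1.01q) dq = 9.99×6.3262 + ½×1.01×6.3262² = 83.4092.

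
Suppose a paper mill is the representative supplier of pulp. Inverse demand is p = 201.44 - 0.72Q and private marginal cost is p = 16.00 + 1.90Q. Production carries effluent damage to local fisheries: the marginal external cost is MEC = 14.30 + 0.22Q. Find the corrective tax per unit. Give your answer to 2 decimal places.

Social marginal cost = private MC + MEC = 30.30 + 2.12Q.
Set SMC = demand: 30.30 + 2.12Q = 201.44 - 0.72Q → Q* = 60.2606.
The Pigouvian tax equals MEC at Q*: 14.30 + 0.22×60.2606 = 27.5573.

tax = 27.56 per unit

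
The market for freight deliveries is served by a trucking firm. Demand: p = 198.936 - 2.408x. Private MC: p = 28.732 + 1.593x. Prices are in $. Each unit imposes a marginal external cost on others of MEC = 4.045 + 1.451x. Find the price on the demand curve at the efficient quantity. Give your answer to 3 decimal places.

Social marginal cost = private MC + MEC = 32.777 + 3.044x.
Set SMC = demand: 32.777 + 3.044x = 198.936 - 2.408x → x* = 30.4767.
Consumer price on the demand curve at x*: 198.936 − 2.408×30.4767 = 125.5481.

P = $125.548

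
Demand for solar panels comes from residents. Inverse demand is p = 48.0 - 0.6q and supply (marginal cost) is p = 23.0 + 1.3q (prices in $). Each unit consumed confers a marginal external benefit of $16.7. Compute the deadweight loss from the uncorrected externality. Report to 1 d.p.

DWL = $73.4

Market equilibrium (private): 23.0 + 1.3q = 48.0 - 0.6q → q_m = 13.1579.
Social marginal benefit = demand + MEB = 64.7 - 0.6q.
Set SMB = MC: 64.7 - 0.6q = 23.0 + 1.3q → q* = 21.9474.
Between q* and q_m the wedge SMB − MC runs linearly from 0 to MEB(q_m), so the loss is a triangle.
DWL = ½ × 8.7895 × 16.7000 = 73.3923.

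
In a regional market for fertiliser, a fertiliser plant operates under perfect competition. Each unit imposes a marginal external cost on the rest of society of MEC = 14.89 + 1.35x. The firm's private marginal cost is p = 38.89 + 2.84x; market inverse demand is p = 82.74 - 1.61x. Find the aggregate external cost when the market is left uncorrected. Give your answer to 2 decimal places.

Market equilibrium (private): 38.89 + 2.84x = 82.74 - 1.61x → x_m = 9.8539.
Total external cost = ∫₀^{x_m} (14.89 + 1.35x) dx = 14.89×9.8539 + ½×1.35×9.8539² = 212.2666.

212.27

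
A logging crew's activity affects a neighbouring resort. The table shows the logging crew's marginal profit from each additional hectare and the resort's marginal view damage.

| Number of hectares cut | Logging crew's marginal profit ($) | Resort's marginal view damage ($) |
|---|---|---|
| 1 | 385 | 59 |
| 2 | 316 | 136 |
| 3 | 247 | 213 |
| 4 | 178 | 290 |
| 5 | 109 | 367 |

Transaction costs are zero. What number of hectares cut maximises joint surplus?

3

Bargaining reaches the level where marginal profit last exceeds marginal view damage.
That holds through level 3 (247 ≥ 213) but not at 4 (178 < 290).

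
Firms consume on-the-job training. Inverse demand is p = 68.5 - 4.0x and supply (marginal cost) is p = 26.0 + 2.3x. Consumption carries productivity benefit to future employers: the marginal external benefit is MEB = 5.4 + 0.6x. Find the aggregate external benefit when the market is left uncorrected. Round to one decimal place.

50.1

Market equilibrium (private): 26.0 + 2.3x = 68.5 - 4.0x → x_m = 6.7460.
Total external benefit = ∫₀^{x_m} (5.4 + 0.6x) dx = 5.4×6.7460 + ½×0.6×6.7460² = 50.0810.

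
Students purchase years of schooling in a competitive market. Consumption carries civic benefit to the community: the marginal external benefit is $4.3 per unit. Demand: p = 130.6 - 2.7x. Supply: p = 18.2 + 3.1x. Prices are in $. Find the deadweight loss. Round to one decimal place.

Market equilibrium (private): 18.2 + 3.1x = 130.6 - 2.7x → x_m = 19.3793.
Social marginal benefit = demand + MEB = 134.9 - 2.7x.
Set SMB = MC: 134.9 - 2.7x = 18.2 + 3.1x → x* = 20.1207.
The welfare-loss triangle has base |x_m − x*| and height MEB(x_m) (the vertical gap between SMB and MC is zero at x* and MEB at x_m).
DWL = ½ × 0.7414 × 4.3000 = 1.5940.

DWL = $1.6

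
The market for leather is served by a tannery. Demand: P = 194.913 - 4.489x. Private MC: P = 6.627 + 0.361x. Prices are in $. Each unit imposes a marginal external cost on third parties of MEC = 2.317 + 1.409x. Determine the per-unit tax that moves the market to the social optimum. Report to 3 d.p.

Social marginal cost = private MC + MEC = 8.944 + 1.770x.
Set SMC = demand: 8.944 + 1.770x = 194.913 - 4.489x → x* = 29.7123.
The Pigouvian tax equals MEC at x*: 2.317 + 1.409×29.7123 = 44.1816.

tax = $44.182 per unit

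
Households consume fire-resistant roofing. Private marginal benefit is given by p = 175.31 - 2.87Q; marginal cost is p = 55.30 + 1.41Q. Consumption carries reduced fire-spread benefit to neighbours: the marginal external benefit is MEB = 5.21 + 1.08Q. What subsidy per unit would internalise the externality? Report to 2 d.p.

Social marginal benefit = demand + MEB = 180.52 - 1.79Q.
Set SMB = MC: 180.52 - 1.79Q = 55.30 + 1.41Q → Q* = 39.1313.
The Pigouvian subsidy equals MEB at Q*: 5.21 + 1.08×39.1313 = 47.4718.

subsidy = 47.47 per unit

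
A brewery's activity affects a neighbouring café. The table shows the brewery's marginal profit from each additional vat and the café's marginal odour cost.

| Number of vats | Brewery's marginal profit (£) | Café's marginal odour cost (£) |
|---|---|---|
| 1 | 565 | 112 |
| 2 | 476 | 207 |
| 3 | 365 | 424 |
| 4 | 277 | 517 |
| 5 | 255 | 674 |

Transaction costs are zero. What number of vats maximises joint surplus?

2

Bargaining reaches the level where marginal profit last exceeds marginal odour cost.
That holds through level 2 (476 ≥ 207) but not at 3 (365 < 424).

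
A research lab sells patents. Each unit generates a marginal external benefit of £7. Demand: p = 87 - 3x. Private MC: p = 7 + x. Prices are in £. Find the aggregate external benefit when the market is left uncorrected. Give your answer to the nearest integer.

£140

Market equilibrium (private): 7 + x = 87 - 3x → x_m = 20.0000.
Total external benefit = MEB × x_m = 7 × 20.0000 = 140.0000.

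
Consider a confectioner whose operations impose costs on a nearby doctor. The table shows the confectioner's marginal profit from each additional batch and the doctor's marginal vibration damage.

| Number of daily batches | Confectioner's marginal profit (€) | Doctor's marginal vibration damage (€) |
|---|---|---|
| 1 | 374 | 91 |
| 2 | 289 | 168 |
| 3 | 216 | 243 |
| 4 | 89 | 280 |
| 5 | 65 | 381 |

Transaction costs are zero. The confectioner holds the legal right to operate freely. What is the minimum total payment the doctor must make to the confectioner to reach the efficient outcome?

Left alone the confectioner would choose level 5 (marginal profit stays positive).
Efficient level: k* = 2 (marginal profit ≥ marginal vibration damage through 2).
The doctor must at least cover the confectioner's forgone profit from cutting 5→2: 216 + 89 + 65 = 370.

€370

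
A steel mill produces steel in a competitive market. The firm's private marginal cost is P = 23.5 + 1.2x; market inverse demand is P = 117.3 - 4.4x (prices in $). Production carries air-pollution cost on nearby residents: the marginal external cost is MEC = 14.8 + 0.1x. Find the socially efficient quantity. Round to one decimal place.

x* = 13.9

Social marginal cost = private MC + MEC = 38.3 + 1.3x.
Set SMC = demand: 38.3 + 1.3x = 117.3 - 4.4x → x* = 13.8596.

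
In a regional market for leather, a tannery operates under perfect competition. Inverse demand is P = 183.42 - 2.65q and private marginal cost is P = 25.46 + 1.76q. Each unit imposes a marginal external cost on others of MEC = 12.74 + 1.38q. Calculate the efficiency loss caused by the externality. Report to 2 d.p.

Market equilibrium (private): 25.46 + 1.76q = 183.42 - 2.65q → q_m = 35.8186.
Social marginal cost = private MC + MEC = 38.20 + 3.14q.
Set SMC = demand: 38.20 + 3.14q = 183.42 - 2.65q → q* = 25.0812.
Height of the DWL triangle at q_m is SMC(q_m) − demand(q_m) = MEC(q_m) = 62.1697.
DWL = ½ × 10.7374 × 62.1697 = 333.7705.

DWL = 333.77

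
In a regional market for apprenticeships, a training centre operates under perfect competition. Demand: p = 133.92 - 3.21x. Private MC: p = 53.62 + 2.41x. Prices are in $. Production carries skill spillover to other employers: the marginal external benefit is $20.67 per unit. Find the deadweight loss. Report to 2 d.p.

DWL = $38.01

Market equilibrium (private): 53.62 + 2.41x = 133.92 - 3.21x → x_m = 14.2883.
Social marginal cost = private MC − MEB = 32.95 + 2.41x.
Set SMC = demand: 32.95 + 2.41x = 133.92 - 3.21x → x* = 17.9662.
Height of the DWL triangle at x_m is demand(x_m) − SMC(x_m) = MEB(x_m) = 20.6700.
DWL = ½ × 3.6779 × 20.6700 = 38.0111.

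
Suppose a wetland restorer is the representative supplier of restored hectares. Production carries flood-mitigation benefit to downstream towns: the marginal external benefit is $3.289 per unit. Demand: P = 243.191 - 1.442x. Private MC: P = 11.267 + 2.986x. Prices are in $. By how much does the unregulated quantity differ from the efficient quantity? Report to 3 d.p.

Market equilibrium (private): 11.267 + 2.986x = 243.191 - 1.442x → x_m = 52.3767.
Social marginal cost = private MC − MEB = 7.978 + 2.986x.
Set SMC = demand: 7.978 + 2.986x = 243.191 - 1.442x → x* = 53.1195.
Gap = |52.3767 − 53.1195| = 0.7428.

0.743 units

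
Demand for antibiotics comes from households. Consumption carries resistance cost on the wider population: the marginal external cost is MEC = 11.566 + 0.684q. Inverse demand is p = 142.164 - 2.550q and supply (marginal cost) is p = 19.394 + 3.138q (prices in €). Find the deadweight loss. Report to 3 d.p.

DWL = €54.397

Market equilibrium (private): 19.394 + 3.138q = 142.164 - 2.550q → q_m = 21.5840.
Social marginal benefit = demand − MEC = 130.598 - 3.234q.
Set SMB = MC: 130.598 - 3.234q = 19.394 + 3.138q → q* = 17.4520.
The welfare-loss triangle has base |q_m − q*| and height MEC(q_m) (the vertical gap between SMB and MC is zero at q* and MEC at q_m).
DWL = ½ × 4.1320 × 26.3295 = 54.3967.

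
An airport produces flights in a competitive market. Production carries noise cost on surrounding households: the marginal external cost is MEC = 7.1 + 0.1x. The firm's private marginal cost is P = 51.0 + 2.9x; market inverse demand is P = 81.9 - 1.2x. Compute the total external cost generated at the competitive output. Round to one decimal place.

Market equilibrium (private): 51.0 + 2.9x = 81.9 - 1.2x → x_m = 7.5366.
Total external cost = ∫₀^{x_m} (7.1 + 0.1x) dx = 7.1×7.5366 + ½×0.1×7.5366² = 56.3499.

56.3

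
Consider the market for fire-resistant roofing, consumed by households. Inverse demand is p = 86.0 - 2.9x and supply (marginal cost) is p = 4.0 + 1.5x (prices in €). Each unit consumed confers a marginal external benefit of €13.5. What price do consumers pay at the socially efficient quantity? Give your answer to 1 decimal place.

P = €23.1

Social marginal benefit = demand + MEB = 99.5 - 2.9x.
Set SMB = MC: 99.5 - 2.9x = 4.0 + 1.5x → x* = 21.7045.
Consumer price on the demand curve at x*: 86.0 − 2.9×21.7045 = 23.0570.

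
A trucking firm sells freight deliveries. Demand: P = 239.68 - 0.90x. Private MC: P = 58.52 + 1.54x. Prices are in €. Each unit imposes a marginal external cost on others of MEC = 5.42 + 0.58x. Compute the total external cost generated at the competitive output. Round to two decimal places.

€2001.02

Market equilibrium (private): 58.52 + 1.54x = 239.68 - 0.90x → x_m = 74.2459.
Total external cost = ∫₀^{x_m} (5.42 + 0.58x) dx = 5.42×74.2459 + ½×0.58×74.2459² = 2001.0243.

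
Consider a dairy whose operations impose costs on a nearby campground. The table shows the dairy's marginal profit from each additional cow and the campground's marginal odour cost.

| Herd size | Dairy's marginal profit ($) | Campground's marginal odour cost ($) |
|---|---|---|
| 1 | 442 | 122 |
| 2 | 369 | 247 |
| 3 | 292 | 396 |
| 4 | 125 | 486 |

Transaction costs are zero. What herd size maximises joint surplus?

2

Bargaining reaches the level where marginal profit last exceeds marginal odour cost.
That holds through level 2 (369 ≥ 247) but not at 3 (292 < 396).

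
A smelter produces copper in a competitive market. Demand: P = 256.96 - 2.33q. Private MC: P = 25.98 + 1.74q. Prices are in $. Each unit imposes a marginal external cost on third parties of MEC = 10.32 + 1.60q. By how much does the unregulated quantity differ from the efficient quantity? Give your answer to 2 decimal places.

17.83 units

Market equilibrium (private): 25.98 + 1.74q = 256.96 - 2.33q → q_m = 56.7518.
Social marginal cost = private MC + MEC = 36.30 + 3.34q.
Set SMC = demand: 36.30 + 3.34q = 256.96 - 2.33q → q* = 38.9171.
Gap = |56.7518 − 38.9171| = 17.8347.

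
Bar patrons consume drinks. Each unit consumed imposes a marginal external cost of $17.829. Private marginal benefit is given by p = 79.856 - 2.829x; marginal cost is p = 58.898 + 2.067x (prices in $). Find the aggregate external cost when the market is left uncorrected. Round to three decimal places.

Market equilibrium (private): 58.898 + 2.067x = 79.856 - 2.829x → x_m = 4.2806.
Total external cost = MEC × x_m = 17.829 × 4.2806 = 76.3188.

$76.319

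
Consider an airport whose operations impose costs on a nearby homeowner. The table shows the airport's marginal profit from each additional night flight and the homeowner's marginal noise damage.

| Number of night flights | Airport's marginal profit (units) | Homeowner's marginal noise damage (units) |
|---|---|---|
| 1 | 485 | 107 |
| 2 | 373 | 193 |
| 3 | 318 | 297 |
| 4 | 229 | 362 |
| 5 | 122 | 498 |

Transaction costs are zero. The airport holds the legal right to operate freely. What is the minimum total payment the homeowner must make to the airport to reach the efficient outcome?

Left alone the airport would choose level 5 (marginal profit stays positive).
Efficient level: k* = 3 (marginal profit ≥ marginal noise damage through 3).
The homeowner must at least cover the airport's forgone profit from cutting 5→3: 229 + 122 = 351.

351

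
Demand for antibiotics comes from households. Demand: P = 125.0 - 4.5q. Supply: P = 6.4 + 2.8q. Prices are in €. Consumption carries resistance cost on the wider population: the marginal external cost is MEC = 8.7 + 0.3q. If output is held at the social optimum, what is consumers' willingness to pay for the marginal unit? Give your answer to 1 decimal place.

P = €59.9

Social marginal benefit = demand − MEC = 116.3 - 4.8q.
Set SMB = MC: 116.3 - 4.8q = 6.4 + 2.8q → q* = 14.4605.
Consumer price on the demand curve at q*: 125.0 − 4.5×14.4605 = 59.9278.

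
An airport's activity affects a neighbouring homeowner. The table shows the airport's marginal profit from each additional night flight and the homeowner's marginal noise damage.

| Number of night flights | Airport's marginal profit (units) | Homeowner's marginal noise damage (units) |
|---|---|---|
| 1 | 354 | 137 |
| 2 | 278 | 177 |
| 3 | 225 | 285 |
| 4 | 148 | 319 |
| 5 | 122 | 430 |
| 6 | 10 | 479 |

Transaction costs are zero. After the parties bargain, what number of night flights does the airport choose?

Bargaining reaches the level where marginal profit last exceeds marginal noise damage.
That holds through level 2 (278 ≥ 177) but not at 3 (225 < 285).

2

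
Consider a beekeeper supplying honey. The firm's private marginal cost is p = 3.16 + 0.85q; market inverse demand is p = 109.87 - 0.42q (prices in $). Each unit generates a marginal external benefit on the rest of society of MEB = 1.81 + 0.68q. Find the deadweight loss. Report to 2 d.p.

DWL = $2944.61

Market equilibrium (private): 3.16 + 0.85q = 109.87 - 0.42q → q_m = 84.0236.
Social marginal cost = private MC − MEB = 1.35 + 0.17q.
Set SMC = demand: 1.35 + 0.17q = 109.87 - 0.42q → q* = 183.9322.
Height of the DWL triangle at q_m is demand(q_m) − SMC(q_m) = MEB(q_m) = 58.9461.
DWL = ½ × 99.9086 × 58.9461 = 2944.6112.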